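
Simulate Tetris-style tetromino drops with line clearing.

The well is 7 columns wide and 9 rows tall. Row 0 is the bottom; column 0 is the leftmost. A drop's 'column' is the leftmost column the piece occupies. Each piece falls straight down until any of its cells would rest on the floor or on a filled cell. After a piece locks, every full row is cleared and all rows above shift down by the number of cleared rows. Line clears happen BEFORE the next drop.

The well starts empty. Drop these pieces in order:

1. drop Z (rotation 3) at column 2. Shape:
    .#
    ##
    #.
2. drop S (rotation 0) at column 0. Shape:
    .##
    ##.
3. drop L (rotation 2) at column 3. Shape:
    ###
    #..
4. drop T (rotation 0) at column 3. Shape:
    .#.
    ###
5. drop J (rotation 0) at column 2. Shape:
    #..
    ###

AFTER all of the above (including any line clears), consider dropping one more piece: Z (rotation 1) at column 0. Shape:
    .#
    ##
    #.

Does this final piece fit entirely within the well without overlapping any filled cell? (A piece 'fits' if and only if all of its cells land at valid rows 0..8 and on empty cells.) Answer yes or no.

Drop 1: Z rot3 at col 2 lands with bottom-row=0; cleared 0 line(s) (total 0); column heights now [0 0 2 3 0 0 0], max=3
Drop 2: S rot0 at col 0 lands with bottom-row=1; cleared 0 line(s) (total 0); column heights now [2 3 3 3 0 0 0], max=3
Drop 3: L rot2 at col 3 lands with bottom-row=3; cleared 0 line(s) (total 0); column heights now [2 3 3 5 5 5 0], max=5
Drop 4: T rot0 at col 3 lands with bottom-row=5; cleared 0 line(s) (total 0); column heights now [2 3 3 6 7 6 0], max=7
Drop 5: J rot0 at col 2 lands with bottom-row=7; cleared 0 line(s) (total 0); column heights now [2 3 9 8 8 6 0], max=9
Test piece Z rot1 at col 0 (width 2): heights before test = [2 3 9 8 8 6 0]; fits = True

Answer: yes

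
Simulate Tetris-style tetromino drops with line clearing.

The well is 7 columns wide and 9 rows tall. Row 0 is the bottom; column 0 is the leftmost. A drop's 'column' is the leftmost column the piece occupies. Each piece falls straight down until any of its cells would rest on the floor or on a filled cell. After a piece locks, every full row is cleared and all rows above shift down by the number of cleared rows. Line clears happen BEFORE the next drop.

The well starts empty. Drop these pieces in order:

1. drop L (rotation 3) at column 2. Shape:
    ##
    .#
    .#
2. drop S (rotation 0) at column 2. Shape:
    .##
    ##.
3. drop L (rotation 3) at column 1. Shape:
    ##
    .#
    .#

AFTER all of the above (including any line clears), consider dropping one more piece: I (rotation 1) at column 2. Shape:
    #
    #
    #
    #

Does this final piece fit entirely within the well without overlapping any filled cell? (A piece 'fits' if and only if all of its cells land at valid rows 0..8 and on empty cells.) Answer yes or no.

Drop 1: L rot3 at col 2 lands with bottom-row=0; cleared 0 line(s) (total 0); column heights now [0 0 3 3 0 0 0], max=3
Drop 2: S rot0 at col 2 lands with bottom-row=3; cleared 0 line(s) (total 0); column heights now [0 0 4 5 5 0 0], max=5
Drop 3: L rot3 at col 1 lands with bottom-row=4; cleared 0 line(s) (total 0); column heights now [0 7 7 5 5 0 0], max=7
Test piece I rot1 at col 2 (width 1): heights before test = [0 7 7 5 5 0 0]; fits = False

Answer: no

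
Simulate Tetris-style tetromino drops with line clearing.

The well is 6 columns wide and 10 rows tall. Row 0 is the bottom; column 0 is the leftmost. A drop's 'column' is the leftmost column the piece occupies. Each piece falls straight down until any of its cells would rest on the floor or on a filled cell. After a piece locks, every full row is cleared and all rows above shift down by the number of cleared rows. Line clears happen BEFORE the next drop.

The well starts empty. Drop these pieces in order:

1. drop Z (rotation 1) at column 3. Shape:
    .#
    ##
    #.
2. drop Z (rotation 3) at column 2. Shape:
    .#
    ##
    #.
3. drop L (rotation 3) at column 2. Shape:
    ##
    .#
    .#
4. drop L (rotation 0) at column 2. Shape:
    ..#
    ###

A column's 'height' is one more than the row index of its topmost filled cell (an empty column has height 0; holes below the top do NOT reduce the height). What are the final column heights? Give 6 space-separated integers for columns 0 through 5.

Answer: 0 0 8 8 9 0

Derivation:
Drop 1: Z rot1 at col 3 lands with bottom-row=0; cleared 0 line(s) (total 0); column heights now [0 0 0 2 3 0], max=3
Drop 2: Z rot3 at col 2 lands with bottom-row=1; cleared 0 line(s) (total 0); column heights now [0 0 3 4 3 0], max=4
Drop 3: L rot3 at col 2 lands with bottom-row=4; cleared 0 line(s) (total 0); column heights now [0 0 7 7 3 0], max=7
Drop 4: L rot0 at col 2 lands with bottom-row=7; cleared 0 line(s) (total 0); column heights now [0 0 8 8 9 0], max=9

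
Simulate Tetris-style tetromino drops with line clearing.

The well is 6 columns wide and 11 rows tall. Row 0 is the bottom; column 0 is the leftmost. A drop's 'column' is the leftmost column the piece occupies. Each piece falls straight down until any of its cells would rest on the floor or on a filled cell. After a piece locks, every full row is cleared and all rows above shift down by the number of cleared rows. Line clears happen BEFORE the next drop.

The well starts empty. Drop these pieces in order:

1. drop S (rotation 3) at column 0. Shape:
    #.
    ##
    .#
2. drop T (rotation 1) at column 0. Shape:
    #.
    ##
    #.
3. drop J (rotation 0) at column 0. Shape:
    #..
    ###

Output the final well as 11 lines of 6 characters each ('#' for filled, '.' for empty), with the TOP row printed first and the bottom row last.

Drop 1: S rot3 at col 0 lands with bottom-row=0; cleared 0 line(s) (total 0); column heights now [3 2 0 0 0 0], max=3
Drop 2: T rot1 at col 0 lands with bottom-row=3; cleared 0 line(s) (total 0); column heights now [6 5 0 0 0 0], max=6
Drop 3: J rot0 at col 0 lands with bottom-row=6; cleared 0 line(s) (total 0); column heights now [8 7 7 0 0 0], max=8

Answer: ......
......
......
#.....
###...
#.....
##....
#.....
#.....
##....
.#....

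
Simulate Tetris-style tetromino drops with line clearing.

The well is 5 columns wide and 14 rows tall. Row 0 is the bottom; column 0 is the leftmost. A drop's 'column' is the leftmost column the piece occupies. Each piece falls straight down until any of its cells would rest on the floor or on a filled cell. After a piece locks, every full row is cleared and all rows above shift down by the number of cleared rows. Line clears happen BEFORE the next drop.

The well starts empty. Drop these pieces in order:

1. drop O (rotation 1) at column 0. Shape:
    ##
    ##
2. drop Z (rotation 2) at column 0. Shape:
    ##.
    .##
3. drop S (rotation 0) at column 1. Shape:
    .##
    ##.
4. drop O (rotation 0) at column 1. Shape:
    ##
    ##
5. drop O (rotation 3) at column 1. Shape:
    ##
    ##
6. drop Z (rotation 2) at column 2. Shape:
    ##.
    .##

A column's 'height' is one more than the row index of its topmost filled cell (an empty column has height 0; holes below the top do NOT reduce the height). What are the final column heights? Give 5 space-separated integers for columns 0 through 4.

Drop 1: O rot1 at col 0 lands with bottom-row=0; cleared 0 line(s) (total 0); column heights now [2 2 0 0 0], max=2
Drop 2: Z rot2 at col 0 lands with bottom-row=2; cleared 0 line(s) (total 0); column heights now [4 4 3 0 0], max=4
Drop 3: S rot0 at col 1 lands with bottom-row=4; cleared 0 line(s) (total 0); column heights now [4 5 6 6 0], max=6
Drop 4: O rot0 at col 1 lands with bottom-row=6; cleared 0 line(s) (total 0); column heights now [4 8 8 6 0], max=8
Drop 5: O rot3 at col 1 lands with bottom-row=8; cleared 0 line(s) (total 0); column heights now [4 10 10 6 0], max=10
Drop 6: Z rot2 at col 2 lands with bottom-row=9; cleared 0 line(s) (total 0); column heights now [4 10 11 11 10], max=11

Answer: 4 10 11 11 10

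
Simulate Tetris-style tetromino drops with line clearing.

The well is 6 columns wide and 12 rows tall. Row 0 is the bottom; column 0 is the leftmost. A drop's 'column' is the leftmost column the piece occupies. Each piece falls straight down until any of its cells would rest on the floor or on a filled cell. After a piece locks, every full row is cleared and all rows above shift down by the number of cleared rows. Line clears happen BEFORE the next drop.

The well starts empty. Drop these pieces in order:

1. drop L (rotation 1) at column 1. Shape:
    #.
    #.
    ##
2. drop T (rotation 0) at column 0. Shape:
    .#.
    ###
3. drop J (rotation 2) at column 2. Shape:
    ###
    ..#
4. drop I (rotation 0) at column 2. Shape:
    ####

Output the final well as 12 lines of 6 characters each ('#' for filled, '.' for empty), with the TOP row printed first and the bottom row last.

Answer: ......
......
......
......
......
......
..####
.####.
###.#.
.#....
.#....
.##...

Derivation:
Drop 1: L rot1 at col 1 lands with bottom-row=0; cleared 0 line(s) (total 0); column heights now [0 3 1 0 0 0], max=3
Drop 2: T rot0 at col 0 lands with bottom-row=3; cleared 0 line(s) (total 0); column heights now [4 5 4 0 0 0], max=5
Drop 3: J rot2 at col 2 lands with bottom-row=3; cleared 0 line(s) (total 0); column heights now [4 5 5 5 5 0], max=5
Drop 4: I rot0 at col 2 lands with bottom-row=5; cleared 0 line(s) (total 0); column heights now [4 5 6 6 6 6], max=6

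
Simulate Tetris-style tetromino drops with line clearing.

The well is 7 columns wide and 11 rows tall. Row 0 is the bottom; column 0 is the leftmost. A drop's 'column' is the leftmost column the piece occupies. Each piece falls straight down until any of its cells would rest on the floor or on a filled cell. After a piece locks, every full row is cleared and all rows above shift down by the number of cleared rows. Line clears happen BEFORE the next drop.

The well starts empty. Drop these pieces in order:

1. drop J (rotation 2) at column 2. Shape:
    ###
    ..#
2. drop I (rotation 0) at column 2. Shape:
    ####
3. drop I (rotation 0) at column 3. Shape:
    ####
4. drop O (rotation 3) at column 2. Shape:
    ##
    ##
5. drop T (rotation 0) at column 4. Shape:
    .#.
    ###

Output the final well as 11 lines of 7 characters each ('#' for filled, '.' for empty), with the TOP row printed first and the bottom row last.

Answer: .......
.......
.......
.......
.......
..##.#.
..#####
...####
..####.
..###..
....#..

Derivation:
Drop 1: J rot2 at col 2 lands with bottom-row=0; cleared 0 line(s) (total 0); column heights now [0 0 2 2 2 0 0], max=2
Drop 2: I rot0 at col 2 lands with bottom-row=2; cleared 0 line(s) (total 0); column heights now [0 0 3 3 3 3 0], max=3
Drop 3: I rot0 at col 3 lands with bottom-row=3; cleared 0 line(s) (total 0); column heights now [0 0 3 4 4 4 4], max=4
Drop 4: O rot3 at col 2 lands with bottom-row=4; cleared 0 line(s) (total 0); column heights now [0 0 6 6 4 4 4], max=6
Drop 5: T rot0 at col 4 lands with bottom-row=4; cleared 0 line(s) (total 0); column heights now [0 0 6 6 5 6 5], max=6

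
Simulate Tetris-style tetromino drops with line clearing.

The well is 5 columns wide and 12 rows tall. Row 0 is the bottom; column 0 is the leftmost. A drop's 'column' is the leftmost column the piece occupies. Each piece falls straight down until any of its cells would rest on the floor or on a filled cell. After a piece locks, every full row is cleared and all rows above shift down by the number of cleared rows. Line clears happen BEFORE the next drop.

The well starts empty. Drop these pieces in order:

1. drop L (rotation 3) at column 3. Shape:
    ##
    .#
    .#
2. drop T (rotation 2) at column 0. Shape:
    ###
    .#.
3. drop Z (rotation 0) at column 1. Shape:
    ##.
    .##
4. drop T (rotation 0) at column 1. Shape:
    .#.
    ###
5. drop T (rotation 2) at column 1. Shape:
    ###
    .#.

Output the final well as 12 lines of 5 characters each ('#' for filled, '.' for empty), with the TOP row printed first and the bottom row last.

Answer: .....
.....
.....
.###.
..#..
..#..
.###.
.##..
..##.
...##
###.#
.#..#

Derivation:
Drop 1: L rot3 at col 3 lands with bottom-row=0; cleared 0 line(s) (total 0); column heights now [0 0 0 3 3], max=3
Drop 2: T rot2 at col 0 lands with bottom-row=0; cleared 0 line(s) (total 0); column heights now [2 2 2 3 3], max=3
Drop 3: Z rot0 at col 1 lands with bottom-row=3; cleared 0 line(s) (total 0); column heights now [2 5 5 4 3], max=5
Drop 4: T rot0 at col 1 lands with bottom-row=5; cleared 0 line(s) (total 0); column heights now [2 6 7 6 3], max=7
Drop 5: T rot2 at col 1 lands with bottom-row=7; cleared 0 line(s) (total 0); column heights now [2 9 9 9 3], max=9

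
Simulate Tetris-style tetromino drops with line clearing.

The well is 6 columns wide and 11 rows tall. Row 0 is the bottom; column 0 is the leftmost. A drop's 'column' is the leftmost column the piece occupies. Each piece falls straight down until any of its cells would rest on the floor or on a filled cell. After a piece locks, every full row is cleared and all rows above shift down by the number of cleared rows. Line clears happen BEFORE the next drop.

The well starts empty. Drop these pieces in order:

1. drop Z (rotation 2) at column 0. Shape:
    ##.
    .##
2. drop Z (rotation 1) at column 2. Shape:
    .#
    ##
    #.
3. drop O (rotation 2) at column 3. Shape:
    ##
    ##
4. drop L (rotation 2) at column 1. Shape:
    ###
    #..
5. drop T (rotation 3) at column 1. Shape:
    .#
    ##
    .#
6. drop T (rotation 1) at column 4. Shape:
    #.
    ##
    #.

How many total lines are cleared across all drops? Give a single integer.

Drop 1: Z rot2 at col 0 lands with bottom-row=0; cleared 0 line(s) (total 0); column heights now [2 2 1 0 0 0], max=2
Drop 2: Z rot1 at col 2 lands with bottom-row=1; cleared 0 line(s) (total 0); column heights now [2 2 3 4 0 0], max=4
Drop 3: O rot2 at col 3 lands with bottom-row=4; cleared 0 line(s) (total 0); column heights now [2 2 3 6 6 0], max=6
Drop 4: L rot2 at col 1 lands with bottom-row=5; cleared 0 line(s) (total 0); column heights now [2 7 7 7 6 0], max=7
Drop 5: T rot3 at col 1 lands with bottom-row=7; cleared 0 line(s) (total 0); column heights now [2 9 10 7 6 0], max=10
Drop 6: T rot1 at col 4 lands with bottom-row=6; cleared 0 line(s) (total 0); column heights now [2 9 10 7 9 8], max=10

Answer: 0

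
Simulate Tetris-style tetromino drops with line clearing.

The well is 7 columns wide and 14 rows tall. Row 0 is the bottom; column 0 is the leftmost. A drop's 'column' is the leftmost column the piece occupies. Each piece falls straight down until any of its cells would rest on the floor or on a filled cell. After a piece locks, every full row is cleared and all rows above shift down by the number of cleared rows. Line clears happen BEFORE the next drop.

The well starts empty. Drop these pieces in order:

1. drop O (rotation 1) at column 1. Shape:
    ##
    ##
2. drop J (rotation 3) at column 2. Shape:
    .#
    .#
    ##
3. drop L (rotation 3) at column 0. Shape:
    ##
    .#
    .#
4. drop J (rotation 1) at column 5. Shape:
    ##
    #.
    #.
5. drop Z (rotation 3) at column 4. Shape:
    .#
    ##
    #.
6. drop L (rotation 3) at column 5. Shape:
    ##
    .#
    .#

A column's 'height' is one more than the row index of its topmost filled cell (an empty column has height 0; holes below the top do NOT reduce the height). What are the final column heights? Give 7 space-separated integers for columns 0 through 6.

Drop 1: O rot1 at col 1 lands with bottom-row=0; cleared 0 line(s) (total 0); column heights now [0 2 2 0 0 0 0], max=2
Drop 2: J rot3 at col 2 lands with bottom-row=2; cleared 0 line(s) (total 0); column heights now [0 2 3 5 0 0 0], max=5
Drop 3: L rot3 at col 0 lands with bottom-row=2; cleared 0 line(s) (total 0); column heights now [5 5 3 5 0 0 0], max=5
Drop 4: J rot1 at col 5 lands with bottom-row=0; cleared 0 line(s) (total 0); column heights now [5 5 3 5 0 3 3], max=5
Drop 5: Z rot3 at col 4 lands with bottom-row=2; cleared 0 line(s) (total 0); column heights now [5 5 3 5 4 5 3], max=5
Drop 6: L rot3 at col 5 lands with bottom-row=3; cleared 0 line(s) (total 0); column heights now [5 5 3 5 4 6 6], max=6

Answer: 5 5 3 5 4 6 6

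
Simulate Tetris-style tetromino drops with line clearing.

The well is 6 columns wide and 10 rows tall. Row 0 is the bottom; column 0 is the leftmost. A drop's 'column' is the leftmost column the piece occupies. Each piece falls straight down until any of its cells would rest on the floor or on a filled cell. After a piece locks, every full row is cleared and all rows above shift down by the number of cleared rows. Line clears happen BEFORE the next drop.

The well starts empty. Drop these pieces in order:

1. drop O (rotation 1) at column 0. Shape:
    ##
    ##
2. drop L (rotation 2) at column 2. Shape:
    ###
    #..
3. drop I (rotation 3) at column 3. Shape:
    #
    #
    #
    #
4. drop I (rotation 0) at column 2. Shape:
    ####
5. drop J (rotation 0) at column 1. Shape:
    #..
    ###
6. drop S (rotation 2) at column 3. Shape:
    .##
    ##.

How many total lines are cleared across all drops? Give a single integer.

Answer: 0

Derivation:
Drop 1: O rot1 at col 0 lands with bottom-row=0; cleared 0 line(s) (total 0); column heights now [2 2 0 0 0 0], max=2
Drop 2: L rot2 at col 2 lands with bottom-row=0; cleared 0 line(s) (total 0); column heights now [2 2 2 2 2 0], max=2
Drop 3: I rot3 at col 3 lands with bottom-row=2; cleared 0 line(s) (total 0); column heights now [2 2 2 6 2 0], max=6
Drop 4: I rot0 at col 2 lands with bottom-row=6; cleared 0 line(s) (total 0); column heights now [2 2 7 7 7 7], max=7
Drop 5: J rot0 at col 1 lands with bottom-row=7; cleared 0 line(s) (total 0); column heights now [2 9 8 8 7 7], max=9
Drop 6: S rot2 at col 3 lands with bottom-row=8; cleared 0 line(s) (total 0); column heights now [2 9 8 9 10 10], max=10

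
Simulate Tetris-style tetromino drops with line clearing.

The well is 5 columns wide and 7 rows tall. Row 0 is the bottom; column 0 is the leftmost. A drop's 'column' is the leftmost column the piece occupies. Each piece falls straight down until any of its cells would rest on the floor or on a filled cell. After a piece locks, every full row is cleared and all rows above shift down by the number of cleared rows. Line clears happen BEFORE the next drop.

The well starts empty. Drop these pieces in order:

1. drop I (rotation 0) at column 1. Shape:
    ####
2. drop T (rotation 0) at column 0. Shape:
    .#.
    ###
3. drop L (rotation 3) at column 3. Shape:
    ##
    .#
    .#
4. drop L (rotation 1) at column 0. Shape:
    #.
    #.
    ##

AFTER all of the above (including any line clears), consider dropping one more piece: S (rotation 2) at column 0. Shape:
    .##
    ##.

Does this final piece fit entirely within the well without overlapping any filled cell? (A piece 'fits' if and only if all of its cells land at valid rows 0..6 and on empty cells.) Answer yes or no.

Answer: no

Derivation:
Drop 1: I rot0 at col 1 lands with bottom-row=0; cleared 0 line(s) (total 0); column heights now [0 1 1 1 1], max=1
Drop 2: T rot0 at col 0 lands with bottom-row=1; cleared 0 line(s) (total 0); column heights now [2 3 2 1 1], max=3
Drop 3: L rot3 at col 3 lands with bottom-row=1; cleared 0 line(s) (total 0); column heights now [2 3 2 4 4], max=4
Drop 4: L rot1 at col 0 lands with bottom-row=3; cleared 0 line(s) (total 0); column heights now [6 4 2 4 4], max=6
Test piece S rot2 at col 0 (width 3): heights before test = [6 4 2 4 4]; fits = False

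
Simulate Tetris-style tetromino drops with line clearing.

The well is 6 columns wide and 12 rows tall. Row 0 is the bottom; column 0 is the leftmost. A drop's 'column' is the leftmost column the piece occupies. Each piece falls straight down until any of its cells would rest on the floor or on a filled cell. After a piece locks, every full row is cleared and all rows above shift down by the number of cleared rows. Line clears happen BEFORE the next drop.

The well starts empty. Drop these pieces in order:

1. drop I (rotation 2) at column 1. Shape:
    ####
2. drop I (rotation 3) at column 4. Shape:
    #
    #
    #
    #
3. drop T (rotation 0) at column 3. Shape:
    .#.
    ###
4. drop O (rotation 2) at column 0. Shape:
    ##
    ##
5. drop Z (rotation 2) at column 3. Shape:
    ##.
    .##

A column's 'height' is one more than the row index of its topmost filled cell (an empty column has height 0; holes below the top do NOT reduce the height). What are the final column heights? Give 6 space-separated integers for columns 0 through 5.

Drop 1: I rot2 at col 1 lands with bottom-row=0; cleared 0 line(s) (total 0); column heights now [0 1 1 1 1 0], max=1
Drop 2: I rot3 at col 4 lands with bottom-row=1; cleared 0 line(s) (total 0); column heights now [0 1 1 1 5 0], max=5
Drop 3: T rot0 at col 3 lands with bottom-row=5; cleared 0 line(s) (total 0); column heights now [0 1 1 6 7 6], max=7
Drop 4: O rot2 at col 0 lands with bottom-row=1; cleared 0 line(s) (total 0); column heights now [3 3 1 6 7 6], max=7
Drop 5: Z rot2 at col 3 lands with bottom-row=7; cleared 0 line(s) (total 0); column heights now [3 3 1 9 9 8], max=9

Answer: 3 3 1 9 9 8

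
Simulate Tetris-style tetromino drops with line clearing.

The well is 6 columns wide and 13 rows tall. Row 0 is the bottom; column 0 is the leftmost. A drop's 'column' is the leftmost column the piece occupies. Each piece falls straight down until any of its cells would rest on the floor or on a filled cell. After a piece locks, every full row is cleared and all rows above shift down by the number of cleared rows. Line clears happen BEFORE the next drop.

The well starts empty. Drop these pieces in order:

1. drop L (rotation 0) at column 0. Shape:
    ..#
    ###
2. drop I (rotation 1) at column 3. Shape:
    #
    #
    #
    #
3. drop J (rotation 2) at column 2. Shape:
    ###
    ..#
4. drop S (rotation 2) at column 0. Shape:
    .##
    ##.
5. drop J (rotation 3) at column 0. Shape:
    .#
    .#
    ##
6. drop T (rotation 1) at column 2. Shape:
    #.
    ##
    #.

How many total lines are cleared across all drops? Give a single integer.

Answer: 0

Derivation:
Drop 1: L rot0 at col 0 lands with bottom-row=0; cleared 0 line(s) (total 0); column heights now [1 1 2 0 0 0], max=2
Drop 2: I rot1 at col 3 lands with bottom-row=0; cleared 0 line(s) (total 0); column heights now [1 1 2 4 0 0], max=4
Drop 3: J rot2 at col 2 lands with bottom-row=3; cleared 0 line(s) (total 0); column heights now [1 1 5 5 5 0], max=5
Drop 4: S rot2 at col 0 lands with bottom-row=4; cleared 0 line(s) (total 0); column heights now [5 6 6 5 5 0], max=6
Drop 5: J rot3 at col 0 lands with bottom-row=6; cleared 0 line(s) (total 0); column heights now [7 9 6 5 5 0], max=9
Drop 6: T rot1 at col 2 lands with bottom-row=6; cleared 0 line(s) (total 0); column heights now [7 9 9 8 5 0], max=9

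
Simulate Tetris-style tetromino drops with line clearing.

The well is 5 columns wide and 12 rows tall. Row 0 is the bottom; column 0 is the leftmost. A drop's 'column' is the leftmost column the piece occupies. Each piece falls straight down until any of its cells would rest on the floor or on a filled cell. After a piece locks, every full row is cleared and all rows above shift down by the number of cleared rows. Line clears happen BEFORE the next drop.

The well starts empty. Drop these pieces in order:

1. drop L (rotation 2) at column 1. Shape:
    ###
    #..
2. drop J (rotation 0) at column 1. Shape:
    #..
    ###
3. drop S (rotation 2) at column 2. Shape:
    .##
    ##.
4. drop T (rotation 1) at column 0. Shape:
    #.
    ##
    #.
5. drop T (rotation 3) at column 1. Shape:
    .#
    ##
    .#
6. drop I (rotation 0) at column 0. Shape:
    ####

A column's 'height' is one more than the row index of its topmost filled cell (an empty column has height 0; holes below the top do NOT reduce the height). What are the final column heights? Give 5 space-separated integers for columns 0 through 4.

Answer: 7 7 7 7 0

Derivation:
Drop 1: L rot2 at col 1 lands with bottom-row=0; cleared 0 line(s) (total 0); column heights now [0 2 2 2 0], max=2
Drop 2: J rot0 at col 1 lands with bottom-row=2; cleared 0 line(s) (total 0); column heights now [0 4 3 3 0], max=4
Drop 3: S rot2 at col 2 lands with bottom-row=3; cleared 0 line(s) (total 0); column heights now [0 4 4 5 5], max=5
Drop 4: T rot1 at col 0 lands with bottom-row=3; cleared 0 line(s) (total 0); column heights now [6 5 4 5 5], max=6
Drop 5: T rot3 at col 1 lands with bottom-row=4; cleared 1 line(s) (total 1); column heights now [5 5 6 4 0], max=6
Drop 6: I rot0 at col 0 lands with bottom-row=6; cleared 0 line(s) (total 1); column heights now [7 7 7 7 0], max=7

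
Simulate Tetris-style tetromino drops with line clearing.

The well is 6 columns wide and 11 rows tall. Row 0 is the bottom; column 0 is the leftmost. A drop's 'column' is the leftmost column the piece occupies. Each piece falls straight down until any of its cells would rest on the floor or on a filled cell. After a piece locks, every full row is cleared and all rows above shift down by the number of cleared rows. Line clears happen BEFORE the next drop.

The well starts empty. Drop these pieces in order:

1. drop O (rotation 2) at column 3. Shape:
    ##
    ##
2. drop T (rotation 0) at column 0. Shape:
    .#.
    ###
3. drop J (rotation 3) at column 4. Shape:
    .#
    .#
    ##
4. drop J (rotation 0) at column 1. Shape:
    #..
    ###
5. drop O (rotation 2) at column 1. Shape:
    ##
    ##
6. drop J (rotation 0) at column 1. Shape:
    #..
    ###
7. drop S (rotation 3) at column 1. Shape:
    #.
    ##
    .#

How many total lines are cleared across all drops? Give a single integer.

Answer: 0

Derivation:
Drop 1: O rot2 at col 3 lands with bottom-row=0; cleared 0 line(s) (total 0); column heights now [0 0 0 2 2 0], max=2
Drop 2: T rot0 at col 0 lands with bottom-row=0; cleared 0 line(s) (total 0); column heights now [1 2 1 2 2 0], max=2
Drop 3: J rot3 at col 4 lands with bottom-row=2; cleared 0 line(s) (total 0); column heights now [1 2 1 2 3 5], max=5
Drop 4: J rot0 at col 1 lands with bottom-row=2; cleared 0 line(s) (total 0); column heights now [1 4 3 3 3 5], max=5
Drop 5: O rot2 at col 1 lands with bottom-row=4; cleared 0 line(s) (total 0); column heights now [1 6 6 3 3 5], max=6
Drop 6: J rot0 at col 1 lands with bottom-row=6; cleared 0 line(s) (total 0); column heights now [1 8 7 7 3 5], max=8
Drop 7: S rot3 at col 1 lands with bottom-row=7; cleared 0 line(s) (total 0); column heights now [1 10 9 7 3 5], max=10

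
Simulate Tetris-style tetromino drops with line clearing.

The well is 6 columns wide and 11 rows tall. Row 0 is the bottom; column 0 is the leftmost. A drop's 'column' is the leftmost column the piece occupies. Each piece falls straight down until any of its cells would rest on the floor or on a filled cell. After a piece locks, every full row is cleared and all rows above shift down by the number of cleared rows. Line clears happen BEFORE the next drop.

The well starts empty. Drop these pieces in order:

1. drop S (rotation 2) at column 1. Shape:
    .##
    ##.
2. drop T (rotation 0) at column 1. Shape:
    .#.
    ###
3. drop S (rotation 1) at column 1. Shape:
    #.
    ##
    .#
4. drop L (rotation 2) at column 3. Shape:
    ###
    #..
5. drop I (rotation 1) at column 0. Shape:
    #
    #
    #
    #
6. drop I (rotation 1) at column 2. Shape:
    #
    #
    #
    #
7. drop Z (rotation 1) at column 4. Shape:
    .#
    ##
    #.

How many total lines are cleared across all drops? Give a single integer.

Answer: 0

Derivation:
Drop 1: S rot2 at col 1 lands with bottom-row=0; cleared 0 line(s) (total 0); column heights now [0 1 2 2 0 0], max=2
Drop 2: T rot0 at col 1 lands with bottom-row=2; cleared 0 line(s) (total 0); column heights now [0 3 4 3 0 0], max=4
Drop 3: S rot1 at col 1 lands with bottom-row=4; cleared 0 line(s) (total 0); column heights now [0 7 6 3 0 0], max=7
Drop 4: L rot2 at col 3 lands with bottom-row=3; cleared 0 line(s) (total 0); column heights now [0 7 6 5 5 5], max=7
Drop 5: I rot1 at col 0 lands with bottom-row=0; cleared 0 line(s) (total 0); column heights now [4 7 6 5 5 5], max=7
Drop 6: I rot1 at col 2 lands with bottom-row=6; cleared 0 line(s) (total 0); column heights now [4 7 10 5 5 5], max=10
Drop 7: Z rot1 at col 4 lands with bottom-row=5; cleared 0 line(s) (total 0); column heights now [4 7 10 5 7 8], max=10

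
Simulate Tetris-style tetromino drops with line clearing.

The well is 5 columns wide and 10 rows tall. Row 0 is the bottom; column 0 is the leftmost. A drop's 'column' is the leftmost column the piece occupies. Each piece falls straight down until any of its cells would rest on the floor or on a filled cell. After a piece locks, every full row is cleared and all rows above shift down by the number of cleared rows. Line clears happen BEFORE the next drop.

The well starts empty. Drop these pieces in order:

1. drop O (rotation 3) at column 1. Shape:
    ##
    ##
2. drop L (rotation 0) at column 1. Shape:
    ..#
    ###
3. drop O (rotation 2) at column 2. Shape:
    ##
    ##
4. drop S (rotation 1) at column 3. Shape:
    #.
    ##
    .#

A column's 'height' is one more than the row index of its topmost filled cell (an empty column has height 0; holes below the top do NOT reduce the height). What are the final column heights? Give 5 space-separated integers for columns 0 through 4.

Drop 1: O rot3 at col 1 lands with bottom-row=0; cleared 0 line(s) (total 0); column heights now [0 2 2 0 0], max=2
Drop 2: L rot0 at col 1 lands with bottom-row=2; cleared 0 line(s) (total 0); column heights now [0 3 3 4 0], max=4
Drop 3: O rot2 at col 2 lands with bottom-row=4; cleared 0 line(s) (total 0); column heights now [0 3 6 6 0], max=6
Drop 4: S rot1 at col 3 lands with bottom-row=5; cleared 0 line(s) (total 0); column heights now [0 3 6 8 7], max=8

Answer: 0 3 6 8 7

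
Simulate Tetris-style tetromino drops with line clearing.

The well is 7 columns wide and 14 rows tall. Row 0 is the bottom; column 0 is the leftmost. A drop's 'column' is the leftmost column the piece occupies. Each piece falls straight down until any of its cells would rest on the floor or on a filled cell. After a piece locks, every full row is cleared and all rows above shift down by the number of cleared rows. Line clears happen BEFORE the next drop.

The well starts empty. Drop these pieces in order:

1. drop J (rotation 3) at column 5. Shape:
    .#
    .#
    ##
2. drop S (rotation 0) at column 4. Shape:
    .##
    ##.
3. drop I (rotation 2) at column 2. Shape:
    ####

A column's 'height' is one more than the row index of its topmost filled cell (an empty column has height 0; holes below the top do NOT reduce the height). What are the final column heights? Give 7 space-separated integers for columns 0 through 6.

Drop 1: J rot3 at col 5 lands with bottom-row=0; cleared 0 line(s) (total 0); column heights now [0 0 0 0 0 1 3], max=3
Drop 2: S rot0 at col 4 lands with bottom-row=2; cleared 0 line(s) (total 0); column heights now [0 0 0 0 3 4 4], max=4
Drop 3: I rot2 at col 2 lands with bottom-row=4; cleared 0 line(s) (total 0); column heights now [0 0 5 5 5 5 4], max=5

Answer: 0 0 5 5 5 5 4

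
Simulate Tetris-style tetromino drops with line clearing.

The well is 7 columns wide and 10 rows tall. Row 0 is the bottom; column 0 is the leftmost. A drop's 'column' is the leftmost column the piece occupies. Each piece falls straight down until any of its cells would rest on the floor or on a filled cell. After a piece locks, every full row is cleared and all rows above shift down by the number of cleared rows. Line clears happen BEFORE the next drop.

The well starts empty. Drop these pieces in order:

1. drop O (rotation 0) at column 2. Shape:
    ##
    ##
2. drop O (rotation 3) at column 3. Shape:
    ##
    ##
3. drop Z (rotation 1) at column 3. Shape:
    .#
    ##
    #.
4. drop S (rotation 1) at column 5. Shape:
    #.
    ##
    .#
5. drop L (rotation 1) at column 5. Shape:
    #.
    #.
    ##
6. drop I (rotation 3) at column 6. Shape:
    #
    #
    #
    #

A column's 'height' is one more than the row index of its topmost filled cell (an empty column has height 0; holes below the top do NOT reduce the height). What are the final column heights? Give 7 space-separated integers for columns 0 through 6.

Answer: 0 0 2 6 7 6 8

Derivation:
Drop 1: O rot0 at col 2 lands with bottom-row=0; cleared 0 line(s) (total 0); column heights now [0 0 2 2 0 0 0], max=2
Drop 2: O rot3 at col 3 lands with bottom-row=2; cleared 0 line(s) (total 0); column heights now [0 0 2 4 4 0 0], max=4
Drop 3: Z rot1 at col 3 lands with bottom-row=4; cleared 0 line(s) (total 0); column heights now [0 0 2 6 7 0 0], max=7
Drop 4: S rot1 at col 5 lands with bottom-row=0; cleared 0 line(s) (total 0); column heights now [0 0 2 6 7 3 2], max=7
Drop 5: L rot1 at col 5 lands with bottom-row=3; cleared 0 line(s) (total 0); column heights now [0 0 2 6 7 6 4], max=7
Drop 6: I rot3 at col 6 lands with bottom-row=4; cleared 0 line(s) (total 0); column heights now [0 0 2 6 7 6 8], max=8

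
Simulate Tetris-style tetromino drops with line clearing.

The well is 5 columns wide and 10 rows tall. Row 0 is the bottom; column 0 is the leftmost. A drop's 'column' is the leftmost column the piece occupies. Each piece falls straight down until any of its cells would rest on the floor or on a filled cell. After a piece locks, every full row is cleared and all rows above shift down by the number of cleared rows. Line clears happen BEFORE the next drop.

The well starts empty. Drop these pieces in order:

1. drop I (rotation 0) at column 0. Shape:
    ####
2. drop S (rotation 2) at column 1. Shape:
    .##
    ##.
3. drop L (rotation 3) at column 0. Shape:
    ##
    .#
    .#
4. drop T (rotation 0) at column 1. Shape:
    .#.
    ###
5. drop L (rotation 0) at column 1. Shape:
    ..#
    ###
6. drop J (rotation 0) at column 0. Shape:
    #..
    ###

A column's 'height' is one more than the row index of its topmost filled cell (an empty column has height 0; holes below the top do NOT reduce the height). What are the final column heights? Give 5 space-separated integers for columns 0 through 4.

Answer: 10 9 9 9 0

Derivation:
Drop 1: I rot0 at col 0 lands with bottom-row=0; cleared 0 line(s) (total 0); column heights now [1 1 1 1 0], max=1
Drop 2: S rot2 at col 1 lands with bottom-row=1; cleared 0 line(s) (total 0); column heights now [1 2 3 3 0], max=3
Drop 3: L rot3 at col 0 lands with bottom-row=2; cleared 0 line(s) (total 0); column heights now [5 5 3 3 0], max=5
Drop 4: T rot0 at col 1 lands with bottom-row=5; cleared 0 line(s) (total 0); column heights now [5 6 7 6 0], max=7
Drop 5: L rot0 at col 1 lands with bottom-row=7; cleared 0 line(s) (total 0); column heights now [5 8 8 9 0], max=9
Drop 6: J rot0 at col 0 lands with bottom-row=8; cleared 0 line(s) (total 0); column heights now [10 9 9 9 0], max=10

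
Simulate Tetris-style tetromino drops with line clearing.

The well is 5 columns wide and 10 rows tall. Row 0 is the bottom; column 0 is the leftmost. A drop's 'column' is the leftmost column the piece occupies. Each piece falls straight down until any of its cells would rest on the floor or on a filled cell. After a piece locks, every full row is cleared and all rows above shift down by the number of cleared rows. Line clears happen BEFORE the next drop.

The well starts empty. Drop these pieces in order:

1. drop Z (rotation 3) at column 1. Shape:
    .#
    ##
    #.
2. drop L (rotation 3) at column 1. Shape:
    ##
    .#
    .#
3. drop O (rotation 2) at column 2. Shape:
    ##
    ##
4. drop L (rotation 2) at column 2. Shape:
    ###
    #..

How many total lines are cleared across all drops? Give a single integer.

Answer: 0

Derivation:
Drop 1: Z rot3 at col 1 lands with bottom-row=0; cleared 0 line(s) (total 0); column heights now [0 2 3 0 0], max=3
Drop 2: L rot3 at col 1 lands with bottom-row=3; cleared 0 line(s) (total 0); column heights now [0 6 6 0 0], max=6
Drop 3: O rot2 at col 2 lands with bottom-row=6; cleared 0 line(s) (total 0); column heights now [0 6 8 8 0], max=8
Drop 4: L rot2 at col 2 lands with bottom-row=8; cleared 0 line(s) (total 0); column heights now [0 6 10 10 10], max=10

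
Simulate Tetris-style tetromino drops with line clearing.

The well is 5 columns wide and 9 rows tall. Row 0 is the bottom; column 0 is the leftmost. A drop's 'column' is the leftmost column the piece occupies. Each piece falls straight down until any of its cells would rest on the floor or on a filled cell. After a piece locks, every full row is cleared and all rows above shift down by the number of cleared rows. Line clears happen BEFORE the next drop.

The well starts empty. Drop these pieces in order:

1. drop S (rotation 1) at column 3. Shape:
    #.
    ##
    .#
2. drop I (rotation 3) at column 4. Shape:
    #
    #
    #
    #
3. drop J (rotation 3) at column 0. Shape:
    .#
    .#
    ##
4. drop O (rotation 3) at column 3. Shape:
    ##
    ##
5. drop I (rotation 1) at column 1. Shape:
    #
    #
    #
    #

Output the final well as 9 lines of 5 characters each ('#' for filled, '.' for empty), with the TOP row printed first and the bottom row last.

Answer: .....
...##
.#.##
.#..#
.#..#
.#..#
.#.##
.#.##
##..#

Derivation:
Drop 1: S rot1 at col 3 lands with bottom-row=0; cleared 0 line(s) (total 0); column heights now [0 0 0 3 2], max=3
Drop 2: I rot3 at col 4 lands with bottom-row=2; cleared 0 line(s) (total 0); column heights now [0 0 0 3 6], max=6
Drop 3: J rot3 at col 0 lands with bottom-row=0; cleared 0 line(s) (total 0); column heights now [1 3 0 3 6], max=6
Drop 4: O rot3 at col 3 lands with bottom-row=6; cleared 0 line(s) (total 0); column heights now [1 3 0 8 8], max=8
Drop 5: I rot1 at col 1 lands with bottom-row=3; cleared 0 line(s) (total 0); column heights now [1 7 0 8 8], max=8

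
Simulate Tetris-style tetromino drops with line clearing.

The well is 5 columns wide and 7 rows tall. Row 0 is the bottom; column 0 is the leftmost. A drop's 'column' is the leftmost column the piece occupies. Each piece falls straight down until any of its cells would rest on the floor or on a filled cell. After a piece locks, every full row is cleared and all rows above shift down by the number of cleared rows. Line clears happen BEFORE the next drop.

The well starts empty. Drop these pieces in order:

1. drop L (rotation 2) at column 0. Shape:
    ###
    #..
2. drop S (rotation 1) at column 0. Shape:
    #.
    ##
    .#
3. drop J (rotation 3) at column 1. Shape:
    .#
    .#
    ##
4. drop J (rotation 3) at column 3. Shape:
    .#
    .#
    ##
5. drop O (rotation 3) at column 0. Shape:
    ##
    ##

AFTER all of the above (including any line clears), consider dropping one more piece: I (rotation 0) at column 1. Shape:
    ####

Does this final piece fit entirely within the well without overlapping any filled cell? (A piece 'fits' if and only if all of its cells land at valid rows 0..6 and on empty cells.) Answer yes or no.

Answer: no

Derivation:
Drop 1: L rot2 at col 0 lands with bottom-row=0; cleared 0 line(s) (total 0); column heights now [2 2 2 0 0], max=2
Drop 2: S rot1 at col 0 lands with bottom-row=2; cleared 0 line(s) (total 0); column heights now [5 4 2 0 0], max=5
Drop 3: J rot3 at col 1 lands with bottom-row=4; cleared 0 line(s) (total 0); column heights now [5 5 7 0 0], max=7
Drop 4: J rot3 at col 3 lands with bottom-row=0; cleared 0 line(s) (total 0); column heights now [5 5 7 1 3], max=7
Drop 5: O rot3 at col 0 lands with bottom-row=5; cleared 0 line(s) (total 0); column heights now [7 7 7 1 3], max=7
Test piece I rot0 at col 1 (width 4): heights before test = [7 7 7 1 3]; fits = False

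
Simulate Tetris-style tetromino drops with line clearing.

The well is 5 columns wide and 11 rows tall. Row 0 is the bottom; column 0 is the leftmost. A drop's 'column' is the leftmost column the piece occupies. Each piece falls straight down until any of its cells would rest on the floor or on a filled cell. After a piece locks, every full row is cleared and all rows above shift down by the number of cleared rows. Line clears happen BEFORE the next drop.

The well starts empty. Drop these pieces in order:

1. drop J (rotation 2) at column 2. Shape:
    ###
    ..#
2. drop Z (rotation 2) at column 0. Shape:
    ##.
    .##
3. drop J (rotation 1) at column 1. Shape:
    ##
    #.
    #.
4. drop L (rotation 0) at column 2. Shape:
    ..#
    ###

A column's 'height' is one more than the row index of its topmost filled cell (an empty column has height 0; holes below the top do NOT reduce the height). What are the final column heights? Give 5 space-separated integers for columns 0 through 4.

Answer: 4 7 8 8 9

Derivation:
Drop 1: J rot2 at col 2 lands with bottom-row=0; cleared 0 line(s) (total 0); column heights now [0 0 2 2 2], max=2
Drop 2: Z rot2 at col 0 lands with bottom-row=2; cleared 0 line(s) (total 0); column heights now [4 4 3 2 2], max=4
Drop 3: J rot1 at col 1 lands with bottom-row=4; cleared 0 line(s) (total 0); column heights now [4 7 7 2 2], max=7
Drop 4: L rot0 at col 2 lands with bottom-row=7; cleared 0 line(s) (total 0); column heights now [4 7 8 8 9], max=9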